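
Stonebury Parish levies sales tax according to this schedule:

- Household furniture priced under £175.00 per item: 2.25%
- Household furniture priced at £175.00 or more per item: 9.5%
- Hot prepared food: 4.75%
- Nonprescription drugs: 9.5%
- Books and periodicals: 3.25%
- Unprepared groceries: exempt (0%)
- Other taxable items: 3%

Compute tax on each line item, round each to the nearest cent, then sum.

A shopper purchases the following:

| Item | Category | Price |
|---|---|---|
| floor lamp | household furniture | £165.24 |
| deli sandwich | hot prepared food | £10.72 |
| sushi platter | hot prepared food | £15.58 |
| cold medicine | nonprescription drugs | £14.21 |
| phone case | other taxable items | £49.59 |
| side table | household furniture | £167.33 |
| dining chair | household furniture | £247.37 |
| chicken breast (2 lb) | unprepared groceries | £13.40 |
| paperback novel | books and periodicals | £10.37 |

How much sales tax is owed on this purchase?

£35.41

Floor lamp £165.24: household furniture, under £175.00 → 2.25% → £3.72
Deli sandwich £10.72: hot prepared food → 4.75% → £0.51
Sushi platter £15.58: hot prepared food → 4.75% → £0.74
Cold medicine £14.21: nonprescription drugs → 9.5% → £1.35
Phone case £49.59: other taxable items → 3% → £1.49
Side table £167.33: household furniture, under £175.00 → 2.25% → £3.76
Dining chair £247.37: household furniture, £175.00 or more → 9.5% → £23.50
Chicken breast (2 lb) £13.40: unprepared groceries → 0% → £0.00
Paperback novel £10.37: books and periodicals → 3.25% → £0.34
Total tax = £3.72 + £0.51 + £0.74 + £1.35 + £1.49 + £3.76 + £23.50 + £0.34 = £35.41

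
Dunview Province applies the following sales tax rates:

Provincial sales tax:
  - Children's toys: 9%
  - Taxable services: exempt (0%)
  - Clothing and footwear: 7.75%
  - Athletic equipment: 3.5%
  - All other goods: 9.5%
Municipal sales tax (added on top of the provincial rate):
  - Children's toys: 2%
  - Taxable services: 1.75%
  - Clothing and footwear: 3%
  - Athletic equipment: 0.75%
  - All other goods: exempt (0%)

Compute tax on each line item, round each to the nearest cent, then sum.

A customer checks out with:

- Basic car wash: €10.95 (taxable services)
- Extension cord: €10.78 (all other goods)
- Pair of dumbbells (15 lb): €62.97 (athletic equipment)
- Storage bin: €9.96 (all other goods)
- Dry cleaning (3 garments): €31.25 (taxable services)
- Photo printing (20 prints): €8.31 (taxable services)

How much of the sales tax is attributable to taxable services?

€0.89

Basic car wash €10.95: taxable services → 0% + 1.75% municipal = 1.75% → €0.19
Dry cleaning (3 garments) €31.25: taxable services → 0% + 1.75% municipal = 1.75% → €0.55
Photo printing (20 prints) €8.31: taxable services → 0% + 1.75% municipal = 1.75% → €0.15
Tax on taxable services = €0.19 + €0.55 + €0.15 = €0.89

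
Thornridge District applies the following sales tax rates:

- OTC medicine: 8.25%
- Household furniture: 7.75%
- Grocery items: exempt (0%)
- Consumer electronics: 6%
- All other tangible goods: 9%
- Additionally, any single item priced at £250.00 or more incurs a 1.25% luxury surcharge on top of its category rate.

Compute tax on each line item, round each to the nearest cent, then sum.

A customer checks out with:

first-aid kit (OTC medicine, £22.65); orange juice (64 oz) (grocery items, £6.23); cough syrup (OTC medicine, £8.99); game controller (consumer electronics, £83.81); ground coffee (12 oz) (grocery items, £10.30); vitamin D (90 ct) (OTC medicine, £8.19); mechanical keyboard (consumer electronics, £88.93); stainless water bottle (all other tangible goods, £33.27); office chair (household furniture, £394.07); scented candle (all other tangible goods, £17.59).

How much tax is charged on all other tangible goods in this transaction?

£4.57

Stainless water bottle £33.27: all other tangible goods → 9% → £2.99
Scented candle £17.59: all other tangible goods → 9% → £1.58
Tax on all other tangible goods = £2.99 + £1.58 = £4.57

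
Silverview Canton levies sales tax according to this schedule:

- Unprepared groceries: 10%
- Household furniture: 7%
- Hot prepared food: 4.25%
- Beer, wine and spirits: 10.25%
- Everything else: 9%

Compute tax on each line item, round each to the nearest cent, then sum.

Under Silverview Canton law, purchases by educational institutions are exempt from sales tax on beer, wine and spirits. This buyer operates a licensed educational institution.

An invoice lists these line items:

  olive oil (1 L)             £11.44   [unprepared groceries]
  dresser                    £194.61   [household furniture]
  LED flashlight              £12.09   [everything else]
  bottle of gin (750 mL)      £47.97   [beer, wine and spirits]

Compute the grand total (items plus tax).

Olive oil (1 L) £11.44: unprepared groceries → 10% → £1.14
Dresser £194.61: household furniture → 7% → £13.62
LED flashlight £12.09: everything else → 9% → £1.09
Bottle of gin (750 mL) £47.97: beer, wine and spirits, buyer-exempt → 0% → £0.00
Subtotal = £266.11; tax = £15.85; total due = £281.96

£281.96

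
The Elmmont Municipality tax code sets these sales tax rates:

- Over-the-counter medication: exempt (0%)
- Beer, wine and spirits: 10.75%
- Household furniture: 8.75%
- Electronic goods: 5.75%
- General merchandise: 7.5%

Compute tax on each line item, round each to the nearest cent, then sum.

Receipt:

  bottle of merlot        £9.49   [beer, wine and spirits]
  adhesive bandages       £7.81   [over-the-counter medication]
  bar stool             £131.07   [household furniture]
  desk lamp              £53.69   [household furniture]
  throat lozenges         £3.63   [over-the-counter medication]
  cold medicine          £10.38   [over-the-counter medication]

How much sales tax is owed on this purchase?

Bottle of merlot £9.49: beer, wine and spirits → 10.75% → £1.02
Adhesive bandages £7.81: over-the-counter medication → 0% → £0.00
Bar stool £131.07: household furniture → 8.75% → £11.47
Desk lamp £53.69: household furniture → 8.75% → £4.70
Throat lozenges £3.63: over-the-counter medication → 0% → £0.00
Cold medicine £10.38: over-the-counter medication → 0% → £0.00
Total tax = £1.02 + £11.47 + £4.70 = £17.19

£17.19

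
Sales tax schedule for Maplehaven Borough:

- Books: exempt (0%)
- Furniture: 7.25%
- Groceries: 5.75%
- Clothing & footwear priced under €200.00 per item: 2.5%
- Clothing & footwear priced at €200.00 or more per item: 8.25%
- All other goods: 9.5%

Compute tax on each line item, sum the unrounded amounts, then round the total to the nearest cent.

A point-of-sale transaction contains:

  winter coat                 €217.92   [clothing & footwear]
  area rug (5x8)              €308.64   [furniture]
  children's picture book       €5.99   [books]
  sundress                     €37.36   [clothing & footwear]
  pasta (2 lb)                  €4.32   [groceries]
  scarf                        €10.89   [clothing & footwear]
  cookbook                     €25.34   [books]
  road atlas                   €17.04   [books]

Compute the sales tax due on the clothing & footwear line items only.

Winter coat €217.92: clothing & footwear, €200.00 or more → 8.25% → €17.9784
Sundress €37.36: clothing & footwear, under €200.00 → 2.5% → €0.934
Scarf €10.89: clothing & footwear, under €200.00 → 2.5% → €0.27225
Tax on clothing & footwear: unrounded sum = €19.18465 → €19.18

€19.18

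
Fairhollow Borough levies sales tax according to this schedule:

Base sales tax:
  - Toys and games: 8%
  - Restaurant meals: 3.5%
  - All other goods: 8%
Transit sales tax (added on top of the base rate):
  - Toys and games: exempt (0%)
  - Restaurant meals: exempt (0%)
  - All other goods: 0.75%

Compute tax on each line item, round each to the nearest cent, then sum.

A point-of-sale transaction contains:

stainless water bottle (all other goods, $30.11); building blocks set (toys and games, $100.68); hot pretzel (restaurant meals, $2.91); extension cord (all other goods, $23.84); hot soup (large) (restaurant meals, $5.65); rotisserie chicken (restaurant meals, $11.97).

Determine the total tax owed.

$13.49

Stainless water bottle $30.11: all other goods → 8% + 0.75% transit = 8.75% → $2.63
Building blocks set $100.68: toys and games → 8% + 0% transit = 8% → $8.05
Hot pretzel $2.91: restaurant meals → 3.5% + 0% transit = 3.5% → $0.10
Extension cord $23.84: all other goods → 8% + 0.75% transit = 8.75% → $2.09
Hot soup (large) $5.65: restaurant meals → 3.5% + 0% transit = 3.5% → $0.20
Rotisserie chicken $11.97: restaurant meals → 3.5% + 0% transit = 3.5% → $0.42
Total tax = $2.63 + $8.05 + $0.10 + $2.09 + $0.20 + $0.42 = $13.49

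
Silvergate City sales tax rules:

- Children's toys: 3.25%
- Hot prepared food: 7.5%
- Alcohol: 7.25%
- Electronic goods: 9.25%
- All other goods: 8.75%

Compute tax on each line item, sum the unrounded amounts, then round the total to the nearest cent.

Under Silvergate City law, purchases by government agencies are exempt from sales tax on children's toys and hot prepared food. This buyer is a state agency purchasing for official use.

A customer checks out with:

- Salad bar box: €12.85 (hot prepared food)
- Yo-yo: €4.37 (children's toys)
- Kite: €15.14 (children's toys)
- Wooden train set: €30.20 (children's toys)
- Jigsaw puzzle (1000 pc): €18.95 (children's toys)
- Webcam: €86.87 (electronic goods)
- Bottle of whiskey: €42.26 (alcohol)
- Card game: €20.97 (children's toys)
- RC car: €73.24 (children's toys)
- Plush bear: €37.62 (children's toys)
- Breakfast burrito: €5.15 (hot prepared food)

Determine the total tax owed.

€11.10

Salad bar box €12.85: hot prepared food, buyer-exempt → 0% → €0.00
Yo-yo €4.37: children's toys, buyer-exempt → 0% → €0.00
Kite €15.14: children's toys, buyer-exempt → 0% → €0.00
Wooden train set €30.20: children's toys, buyer-exempt → 0% → €0.00
Jigsaw puzzle (1000 pc) €18.95: children's toys, buyer-exempt → 0% → €0.00
Webcam €86.87: electronic goods → 9.25% → €8.035475
Bottle of whiskey €42.26: alcohol → 7.25% → €3.06385
Card game €20.97: children's toys, buyer-exempt → 0% → €0.00
RC car €73.24: children's toys, buyer-exempt → 0% → €0.00
Plush bear €37.62: children's toys, buyer-exempt → 0% → €0.00
Breakfast burrito €5.15: hot prepared food, buyer-exempt → 0% → €0.00
Unrounded tax sum = €11.099325 → €11.10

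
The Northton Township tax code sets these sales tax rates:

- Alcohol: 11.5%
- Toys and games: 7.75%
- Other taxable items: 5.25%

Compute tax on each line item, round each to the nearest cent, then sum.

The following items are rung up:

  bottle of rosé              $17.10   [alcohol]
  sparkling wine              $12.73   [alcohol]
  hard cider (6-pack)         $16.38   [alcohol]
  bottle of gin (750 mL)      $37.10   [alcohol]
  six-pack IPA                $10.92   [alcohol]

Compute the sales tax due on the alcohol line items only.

$10.84

Bottle of rosé $17.10: alcohol → 11.5% → $1.97
Sparkling wine $12.73: alcohol → 11.5% → $1.46
Hard cider (6-pack) $16.38: alcohol → 11.5% → $1.88
Bottle of gin (750 mL) $37.10: alcohol → 11.5% → $4.27
Six-pack IPA $10.92: alcohol → 11.5% → $1.26
Tax on alcohol = $1.97 + $1.46 + $1.88 + $4.27 + $1.26 = $10.84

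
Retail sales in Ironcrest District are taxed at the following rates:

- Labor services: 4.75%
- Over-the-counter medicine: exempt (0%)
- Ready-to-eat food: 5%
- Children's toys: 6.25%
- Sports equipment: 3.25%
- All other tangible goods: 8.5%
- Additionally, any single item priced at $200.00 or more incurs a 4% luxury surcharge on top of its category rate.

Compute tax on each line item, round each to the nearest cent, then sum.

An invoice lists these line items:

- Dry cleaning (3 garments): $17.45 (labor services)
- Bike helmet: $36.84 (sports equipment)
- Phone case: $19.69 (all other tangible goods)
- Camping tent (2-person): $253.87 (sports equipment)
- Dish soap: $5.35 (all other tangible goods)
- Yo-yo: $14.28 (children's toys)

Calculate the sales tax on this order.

$23.45

Dry cleaning (3 garments) $17.45: labor services → 4.75% → $0.83
Bike helmet $36.84: sports equipment → 3.25% → $1.20
Phone case $19.69: all other tangible goods → 8.5% → $1.67
Camping tent (2-person) $253.87: sports equipment → 3.25% + 4% surcharge = 7.25% → $18.41
Dish soap $5.35: all other tangible goods → 8.5% → $0.45
Yo-yo $14.28: children's toys → 6.25% → $0.89
Total tax = $0.83 + $1.20 + $1.67 + $18.41 + $0.45 + $0.89 = $23.45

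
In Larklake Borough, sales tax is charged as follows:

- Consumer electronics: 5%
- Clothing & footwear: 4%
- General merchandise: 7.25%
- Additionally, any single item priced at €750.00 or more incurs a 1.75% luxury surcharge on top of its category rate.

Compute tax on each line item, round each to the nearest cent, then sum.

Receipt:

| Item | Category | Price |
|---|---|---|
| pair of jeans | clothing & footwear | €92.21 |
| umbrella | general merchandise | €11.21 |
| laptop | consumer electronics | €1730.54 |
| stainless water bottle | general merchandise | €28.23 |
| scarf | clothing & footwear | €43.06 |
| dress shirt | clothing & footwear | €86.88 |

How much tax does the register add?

Pair of jeans €92.21: clothing & footwear → 4% → €3.69
Umbrella €11.21: general merchandise → 7.25% → €0.81
Laptop €1730.54: consumer electronics → 5% + 1.75% surcharge = 6.75% → €116.81
Stainless water bottle €28.23: general merchandise → 7.25% → €2.05
Scarf €43.06: clothing & footwear → 4% → €1.72
Dress shirt €86.88: clothing & footwear → 4% → €3.48
Total tax = €3.69 + €0.81 + €116.81 + €2.05 + €1.72 + €3.48 = €128.56

€128.56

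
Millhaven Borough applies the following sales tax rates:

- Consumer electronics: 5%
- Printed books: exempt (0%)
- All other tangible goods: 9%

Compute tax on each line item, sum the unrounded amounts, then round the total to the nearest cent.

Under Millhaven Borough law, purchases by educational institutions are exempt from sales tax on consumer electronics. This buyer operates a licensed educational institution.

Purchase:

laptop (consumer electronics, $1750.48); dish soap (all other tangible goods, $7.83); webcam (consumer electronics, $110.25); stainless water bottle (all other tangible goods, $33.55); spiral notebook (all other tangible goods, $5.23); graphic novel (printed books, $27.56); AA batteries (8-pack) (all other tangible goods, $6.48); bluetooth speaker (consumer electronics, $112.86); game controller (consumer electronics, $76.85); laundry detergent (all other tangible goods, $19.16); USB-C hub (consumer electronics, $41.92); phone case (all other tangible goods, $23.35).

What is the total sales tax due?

$8.60

Laptop $1750.48: consumer electronics, buyer-exempt → 0% → $0.00
Dish soap $7.83: all other tangible goods → 9% → $0.7047
Webcam $110.25: consumer electronics, buyer-exempt → 0% → $0.00
Stainless water bottle $33.55: all other tangible goods → 9% → $3.0195
Spiral notebook $5.23: all other tangible goods → 9% → $0.4707
Graphic novel $27.56: printed books → 0% → $0.00
AA batteries (8-pack) $6.48: all other tangible goods → 9% → $0.5832
Bluetooth speaker $112.86: consumer electronics, buyer-exempt → 0% → $0.00
Game controller $76.85: consumer electronics, buyer-exempt → 0% → $0.00
Laundry detergent $19.16: all other tangible goods → 9% → $1.7244
USB-C hub $41.92: consumer electronics, buyer-exempt → 0% → $0.00
Phone case $23.35: all other tangible goods → 9% → $2.1015
Unrounded tax sum = $8.604 → $8.60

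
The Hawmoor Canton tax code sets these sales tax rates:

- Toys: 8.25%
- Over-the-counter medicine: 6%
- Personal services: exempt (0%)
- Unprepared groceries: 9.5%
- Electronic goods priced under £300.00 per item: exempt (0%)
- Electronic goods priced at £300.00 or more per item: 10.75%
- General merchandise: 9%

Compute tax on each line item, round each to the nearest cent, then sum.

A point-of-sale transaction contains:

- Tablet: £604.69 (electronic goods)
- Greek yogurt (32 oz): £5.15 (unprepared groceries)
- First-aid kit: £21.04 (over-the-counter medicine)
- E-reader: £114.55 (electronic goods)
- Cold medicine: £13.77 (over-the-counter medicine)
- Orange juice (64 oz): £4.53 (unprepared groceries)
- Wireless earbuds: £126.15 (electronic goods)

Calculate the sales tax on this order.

Tablet £604.69: electronic goods, £300.00 or more → 10.75% → £65.00
Greek yogurt (32 oz) £5.15: unprepared groceries → 9.5% → £0.49
First-aid kit £21.04: over-the-counter medicine → 6% → £1.26
E-reader £114.55: electronic goods, under £300.00 → 0% → £0.00
Cold medicine £13.77: over-the-counter medicine → 6% → £0.83
Orange juice (64 oz) £4.53: unprepared groceries → 9.5% → £0.43
Wireless earbuds £126.15: electronic goods, under £300.00 → 0% → £0.00
Total tax = £65.00 + £0.49 + £1.26 + £0.83 + £0.43 = £68.01

£68.01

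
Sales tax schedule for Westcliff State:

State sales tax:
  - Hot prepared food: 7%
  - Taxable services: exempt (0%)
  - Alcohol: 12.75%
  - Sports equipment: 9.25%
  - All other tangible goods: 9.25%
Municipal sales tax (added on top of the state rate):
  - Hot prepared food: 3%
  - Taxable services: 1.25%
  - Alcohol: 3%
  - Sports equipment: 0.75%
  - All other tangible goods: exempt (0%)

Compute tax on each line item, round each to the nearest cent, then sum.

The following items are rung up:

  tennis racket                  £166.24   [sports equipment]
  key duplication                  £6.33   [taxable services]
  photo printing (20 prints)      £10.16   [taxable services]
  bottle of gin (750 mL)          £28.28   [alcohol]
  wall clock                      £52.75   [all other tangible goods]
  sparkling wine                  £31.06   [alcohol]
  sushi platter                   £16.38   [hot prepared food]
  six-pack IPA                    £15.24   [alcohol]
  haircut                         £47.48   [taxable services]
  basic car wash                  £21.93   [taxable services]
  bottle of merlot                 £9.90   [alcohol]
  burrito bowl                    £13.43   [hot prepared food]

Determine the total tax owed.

Tennis racket £166.24: sports equipment → 9.25% + 0.75% municipal = 10% → £16.62
Key duplication £6.33: taxable services → 0% + 1.25% municipal = 1.25% → £0.08
Photo printing (20 prints) £10.16: taxable services → 0% + 1.25% municipal = 1.25% → £0.13
Bottle of gin (750 mL) £28.28: alcohol → 12.75% + 3% municipal = 15.75% → £4.45
Wall clock £52.75: all other tangible goods → 9.25% + 0% municipal = 9.25% → £4.88
Sparkling wine £31.06: alcohol → 12.75% + 3% municipal = 15.75% → £4.89
Sushi platter £16.38: hot prepared food → 7% + 3% municipal = 10% → £1.64
Six-pack IPA £15.24: alcohol → 12.75% + 3% municipal = 15.75% → £2.40
Haircut £47.48: taxable services → 0% + 1.25% municipal = 1.25% → £0.59
Basic car wash £21.93: taxable services → 0% + 1.25% municipal = 1.25% → £0.27
Bottle of merlot £9.90: alcohol → 12.75% + 3% municipal = 15.75% → £1.56
Burrito bowl £13.43: hot prepared food → 7% + 3% municipal = 10% → £1.34
Total tax = £16.62 + £0.08 + £0.13 + £4.45 + £4.88 + £4.89 + £1.64 + £2.40 + £0.59 + £0.27 + £1.56 + £1.34 = £38.85

£38.85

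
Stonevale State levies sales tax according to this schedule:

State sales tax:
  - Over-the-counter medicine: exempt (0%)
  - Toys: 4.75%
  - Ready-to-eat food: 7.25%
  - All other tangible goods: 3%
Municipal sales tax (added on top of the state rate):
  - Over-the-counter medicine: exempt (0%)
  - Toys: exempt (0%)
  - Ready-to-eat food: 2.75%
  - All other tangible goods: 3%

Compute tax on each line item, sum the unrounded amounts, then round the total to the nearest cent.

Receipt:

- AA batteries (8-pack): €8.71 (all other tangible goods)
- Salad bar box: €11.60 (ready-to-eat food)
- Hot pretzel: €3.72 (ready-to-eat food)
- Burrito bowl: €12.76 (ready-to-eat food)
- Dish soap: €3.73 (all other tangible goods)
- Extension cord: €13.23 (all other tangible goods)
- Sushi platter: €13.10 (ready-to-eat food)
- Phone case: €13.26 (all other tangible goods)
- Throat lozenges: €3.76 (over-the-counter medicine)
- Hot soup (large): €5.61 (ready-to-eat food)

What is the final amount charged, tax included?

€96.49

AA batteries (8-pack) €8.71: all other tangible goods → 3% + 3% municipal = 6% → €0.5226
Salad bar box €11.60: ready-to-eat food → 7.25% + 2.75% municipal = 10% → €1.16
Hot pretzel €3.72: ready-to-eat food → 7.25% + 2.75% municipal = 10% → €0.372
Burrito bowl €12.76: ready-to-eat food → 7.25% + 2.75% municipal = 10% → €1.276
Dish soap €3.73: all other tangible goods → 3% + 3% municipal = 6% → €0.2238
Extension cord €13.23: all other tangible goods → 3% + 3% municipal = 6% → €0.7938
Sushi platter €13.10: ready-to-eat food → 7.25% + 2.75% municipal = 10% → €1.31
Phone case €13.26: all other tangible goods → 3% + 3% municipal = 6% → €0.7956
Throat lozenges €3.76: over-the-counter medicine → 0% + 0% municipal = 0% → €0.00
Hot soup (large) €5.61: ready-to-eat food → 7.25% + 2.75% municipal = 10% → €0.561
Subtotal = €89.48; unrounded tax = €7.0148 → €7.01; total due = €96.49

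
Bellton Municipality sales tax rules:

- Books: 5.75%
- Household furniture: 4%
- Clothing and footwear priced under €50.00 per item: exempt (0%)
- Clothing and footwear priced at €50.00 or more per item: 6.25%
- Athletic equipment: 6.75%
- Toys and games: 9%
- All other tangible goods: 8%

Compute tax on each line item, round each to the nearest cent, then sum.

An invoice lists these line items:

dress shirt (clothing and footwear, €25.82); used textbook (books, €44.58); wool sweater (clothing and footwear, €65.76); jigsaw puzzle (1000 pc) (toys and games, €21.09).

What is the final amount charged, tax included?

€165.82

Dress shirt €25.82: clothing and footwear, under €50.00 → 0% → €0.00
Used textbook €44.58: books → 5.75% → €2.56
Wool sweater €65.76: clothing and footwear, €50.00 or more → 6.25% → €4.11
Jigsaw puzzle (1000 pc) €21.09: toys and games → 9% → €1.90
Subtotal = €157.25; tax = €8.57; total due = €165.82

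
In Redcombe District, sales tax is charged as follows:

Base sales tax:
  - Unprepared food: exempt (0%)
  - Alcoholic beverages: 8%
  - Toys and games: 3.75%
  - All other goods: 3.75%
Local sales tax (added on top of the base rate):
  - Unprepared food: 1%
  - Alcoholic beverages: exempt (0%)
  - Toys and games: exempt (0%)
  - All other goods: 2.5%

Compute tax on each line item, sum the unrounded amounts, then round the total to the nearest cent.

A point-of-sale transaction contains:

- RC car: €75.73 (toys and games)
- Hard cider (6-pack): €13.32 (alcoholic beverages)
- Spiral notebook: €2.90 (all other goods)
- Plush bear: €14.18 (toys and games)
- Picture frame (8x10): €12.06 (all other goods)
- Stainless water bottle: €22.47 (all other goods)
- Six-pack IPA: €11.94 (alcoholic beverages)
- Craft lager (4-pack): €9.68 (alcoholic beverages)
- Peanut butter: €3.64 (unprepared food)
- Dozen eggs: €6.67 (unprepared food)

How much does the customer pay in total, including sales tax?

€181.20

RC car €75.73: toys and games → 3.75% + 0% local = 3.75% → €2.839875
Hard cider (6-pack) €13.32: alcoholic beverages → 8% + 0% local = 8% → €1.0656
Spiral notebook €2.90: all other goods → 3.75% + 2.5% local = 6.25% → €0.18125
Plush bear €14.18: toys and games → 3.75% + 0% local = 3.75% → €0.53175
Picture frame (8x10) €12.06: all other goods → 3.75% + 2.5% local = 6.25% → €0.75375
Stainless water bottle €22.47: all other goods → 3.75% + 2.5% local = 6.25% → €1.404375
Six-pack IPA €11.94: alcoholic beverages → 8% + 0% local = 8% → €0.9552
Craft lager (4-pack) €9.68: alcoholic beverages → 8% + 0% local = 8% → €0.7744
Peanut butter €3.64: unprepared food → 0% + 1% local = 1% → €0.0364
Dozen eggs €6.67: unprepared food → 0% + 1% local = 1% → €0.0667
Subtotal = €172.59; unrounded tax = €8.6093 → €8.61; total due = €181.20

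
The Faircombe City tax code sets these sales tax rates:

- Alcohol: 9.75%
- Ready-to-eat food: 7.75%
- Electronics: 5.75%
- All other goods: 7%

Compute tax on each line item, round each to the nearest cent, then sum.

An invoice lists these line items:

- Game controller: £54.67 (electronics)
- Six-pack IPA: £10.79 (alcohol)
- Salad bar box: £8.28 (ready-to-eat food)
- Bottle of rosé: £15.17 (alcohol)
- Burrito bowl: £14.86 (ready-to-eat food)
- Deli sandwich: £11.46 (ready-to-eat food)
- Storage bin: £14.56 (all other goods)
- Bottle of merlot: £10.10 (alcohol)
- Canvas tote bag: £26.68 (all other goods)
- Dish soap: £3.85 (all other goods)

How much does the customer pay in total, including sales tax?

Game controller £54.67: electronics → 5.75% → £3.14
Six-pack IPA £10.79: alcohol → 9.75% → £1.05
Salad bar box £8.28: ready-to-eat food → 7.75% → £0.64
Bottle of rosé £15.17: alcohol → 9.75% → £1.48
Burrito bowl £14.86: ready-to-eat food → 7.75% → £1.15
Deli sandwich £11.46: ready-to-eat food → 7.75% → £0.89
Storage bin £14.56: all other goods → 7% → £1.02
Bottle of merlot £10.10: alcohol → 9.75% → £0.98
Canvas tote bag £26.68: all other goods → 7% → £1.87
Dish soap £3.85: all other goods → 7% → £0.27
Subtotal = £170.42; tax = £12.49; total due = £182.91

£182.91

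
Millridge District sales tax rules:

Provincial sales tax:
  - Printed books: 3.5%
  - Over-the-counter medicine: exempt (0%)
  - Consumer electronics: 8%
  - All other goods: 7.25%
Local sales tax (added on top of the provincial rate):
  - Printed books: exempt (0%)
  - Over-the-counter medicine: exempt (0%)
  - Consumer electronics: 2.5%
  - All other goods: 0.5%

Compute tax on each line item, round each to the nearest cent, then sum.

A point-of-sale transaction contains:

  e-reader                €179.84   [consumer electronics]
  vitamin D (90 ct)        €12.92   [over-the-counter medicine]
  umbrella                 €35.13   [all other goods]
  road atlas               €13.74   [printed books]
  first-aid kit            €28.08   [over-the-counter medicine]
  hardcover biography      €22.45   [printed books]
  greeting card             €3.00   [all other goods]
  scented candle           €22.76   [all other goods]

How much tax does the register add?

€24.86

E-reader €179.84: consumer electronics → 8% + 2.5% local = 10.5% → €18.88
Vitamin D (90 ct) €12.92: over-the-counter medicine → 0% + 0% local = 0% → €0.00
Umbrella €35.13: all other goods → 7.25% + 0.5% local = 7.75% → €2.72
Road atlas €13.74: printed books → 3.5% + 0% local = 3.5% → €0.48
First-aid kit €28.08: over-the-counter medicine → 0% + 0% local = 0% → €0.00
Hardcover biography €22.45: printed books → 3.5% + 0% local = 3.5% → €0.79
Greeting card €3.00: all other goods → 7.25% + 0.5% local = 7.75% → €0.23
Scented candle €22.76: all other goods → 7.25% + 0.5% local = 7.75% → €1.76
Total tax = €18.88 + €2.72 + €0.48 + €0.79 + €0.23 + €1.76 = €24.86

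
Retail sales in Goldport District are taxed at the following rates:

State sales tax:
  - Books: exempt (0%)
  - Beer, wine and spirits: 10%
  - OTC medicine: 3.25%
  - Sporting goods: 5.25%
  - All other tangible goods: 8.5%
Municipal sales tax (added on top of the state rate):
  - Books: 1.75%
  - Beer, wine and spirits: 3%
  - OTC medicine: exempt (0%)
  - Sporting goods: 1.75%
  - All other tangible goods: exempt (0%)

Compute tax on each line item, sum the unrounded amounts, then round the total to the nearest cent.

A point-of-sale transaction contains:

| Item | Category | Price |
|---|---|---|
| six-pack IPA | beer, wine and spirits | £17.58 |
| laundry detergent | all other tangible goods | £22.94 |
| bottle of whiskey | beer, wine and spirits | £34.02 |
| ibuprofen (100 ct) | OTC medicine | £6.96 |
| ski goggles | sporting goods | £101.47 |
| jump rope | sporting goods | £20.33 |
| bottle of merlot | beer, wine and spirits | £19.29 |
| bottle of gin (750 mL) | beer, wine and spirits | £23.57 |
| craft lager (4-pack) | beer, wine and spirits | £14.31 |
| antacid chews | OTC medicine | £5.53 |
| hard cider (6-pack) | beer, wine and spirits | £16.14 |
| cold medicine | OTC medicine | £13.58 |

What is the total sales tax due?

Six-pack IPA £17.58: beer, wine and spirits → 10% + 3% municipal = 13% → £2.2854
Laundry detergent £22.94: all other tangible goods → 8.5% + 0% municipal = 8.5% → £1.9499
Bottle of whiskey £34.02: beer, wine and spirits → 10% + 3% municipal = 13% → £4.4226
Ibuprofen (100 ct) £6.96: OTC medicine → 3.25% + 0% municipal = 3.25% → £0.2262
Ski goggles £101.47: sporting goods → 5.25% + 1.75% municipal = 7% → £7.1029
Jump rope £20.33: sporting goods → 5.25% + 1.75% municipal = 7% → £1.4231
Bottle of merlot £19.29: beer, wine and spirits → 10% + 3% municipal = 13% → £2.5077
Bottle of gin (750 mL) £23.57: beer, wine and spirits → 10% + 3% municipal = 13% → £3.0641
Craft lager (4-pack) £14.31: beer, wine and spirits → 10% + 3% municipal = 13% → £1.8603
Antacid chews £5.53: OTC medicine → 3.25% + 0% municipal = 3.25% → £0.179725
Hard cider (6-pack) £16.14: beer, wine and spirits → 10% + 3% municipal = 13% → £2.0982
Cold medicine £13.58: OTC medicine → 3.25% + 0% municipal = 3.25% → £0.44135
Unrounded tax sum = £27.561475 → £27.56

£27.56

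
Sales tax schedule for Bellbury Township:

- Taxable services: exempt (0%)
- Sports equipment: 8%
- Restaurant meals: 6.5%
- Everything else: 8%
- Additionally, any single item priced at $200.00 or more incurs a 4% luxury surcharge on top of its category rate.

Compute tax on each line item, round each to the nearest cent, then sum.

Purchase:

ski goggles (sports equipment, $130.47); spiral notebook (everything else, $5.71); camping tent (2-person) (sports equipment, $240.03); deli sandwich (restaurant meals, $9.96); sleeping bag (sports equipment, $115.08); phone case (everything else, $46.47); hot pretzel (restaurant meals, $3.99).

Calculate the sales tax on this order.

$53.54

Ski goggles $130.47: sports equipment → 8% → $10.44
Spiral notebook $5.71: everything else → 8% → $0.46
Camping tent (2-person) $240.03: sports equipment → 8% + 4% surcharge = 12% → $28.80
Deli sandwich $9.96: restaurant meals → 6.5% → $0.65
Sleeping bag $115.08: sports equipment → 8% → $9.21
Phone case $46.47: everything else → 8% → $3.72
Hot pretzel $3.99: restaurant meals → 6.5% → $0.26
Total tax = $10.44 + $0.46 + $28.80 + $0.65 + $9.21 + $3.72 + $0.26 = $53.54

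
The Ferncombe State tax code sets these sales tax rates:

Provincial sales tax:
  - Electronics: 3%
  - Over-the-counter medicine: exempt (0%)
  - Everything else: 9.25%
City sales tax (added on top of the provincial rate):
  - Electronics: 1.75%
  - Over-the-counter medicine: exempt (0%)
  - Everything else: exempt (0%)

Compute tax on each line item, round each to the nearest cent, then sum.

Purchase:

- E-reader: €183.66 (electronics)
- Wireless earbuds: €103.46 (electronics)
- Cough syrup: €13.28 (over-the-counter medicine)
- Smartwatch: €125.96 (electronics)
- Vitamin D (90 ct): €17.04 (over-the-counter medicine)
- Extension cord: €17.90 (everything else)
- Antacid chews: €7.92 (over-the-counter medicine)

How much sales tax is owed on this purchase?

€21.27

E-reader €183.66: electronics → 3% + 1.75% city = 4.75% → €8.72
Wireless earbuds €103.46: electronics → 3% + 1.75% city = 4.75% → €4.91
Cough syrup €13.28: over-the-counter medicine → 0% + 0% city = 0% → €0.00
Smartwatch €125.96: electronics → 3% + 1.75% city = 4.75% → €5.98
Vitamin D (90 ct) €17.04: over-the-counter medicine → 0% + 0% city = 0% → €0.00
Extension cord €17.90: everything else → 9.25% + 0% city = 9.25% → €1.66
Antacid chews €7.92: over-the-counter medicine → 0% + 0% city = 0% → €0.00
Total tax = €8.72 + €4.91 + €5.98 + €1.66 = €21.27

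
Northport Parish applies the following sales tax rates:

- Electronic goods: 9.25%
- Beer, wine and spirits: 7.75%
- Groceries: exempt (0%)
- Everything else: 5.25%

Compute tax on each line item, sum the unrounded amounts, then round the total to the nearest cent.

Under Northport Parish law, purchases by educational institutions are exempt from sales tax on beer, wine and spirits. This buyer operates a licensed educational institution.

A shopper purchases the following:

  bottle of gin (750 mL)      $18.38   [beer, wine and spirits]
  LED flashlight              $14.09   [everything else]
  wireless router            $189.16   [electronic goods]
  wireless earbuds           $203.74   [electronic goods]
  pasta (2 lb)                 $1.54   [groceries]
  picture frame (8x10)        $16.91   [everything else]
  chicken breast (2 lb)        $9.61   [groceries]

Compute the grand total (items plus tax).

$491.40

Bottle of gin (750 mL) $18.38: beer, wine and spirits, buyer-exempt → 0% → $0.00
LED flashlight $14.09: everything else → 5.25% → $0.739725
Wireless router $189.16: electronic goods → 9.25% → $17.4973
Wireless earbuds $203.74: electronic goods → 9.25% → $18.84595
Pasta (2 lb) $1.54: groceries → 0% → $0.00
Picture frame (8x10) $16.91: everything else → 5.25% → $0.887775
Chicken breast (2 lb) $9.61: groceries → 0% → $0.00
Subtotal = $453.43; unrounded tax = $37.97075 → $37.97; total due = $491.40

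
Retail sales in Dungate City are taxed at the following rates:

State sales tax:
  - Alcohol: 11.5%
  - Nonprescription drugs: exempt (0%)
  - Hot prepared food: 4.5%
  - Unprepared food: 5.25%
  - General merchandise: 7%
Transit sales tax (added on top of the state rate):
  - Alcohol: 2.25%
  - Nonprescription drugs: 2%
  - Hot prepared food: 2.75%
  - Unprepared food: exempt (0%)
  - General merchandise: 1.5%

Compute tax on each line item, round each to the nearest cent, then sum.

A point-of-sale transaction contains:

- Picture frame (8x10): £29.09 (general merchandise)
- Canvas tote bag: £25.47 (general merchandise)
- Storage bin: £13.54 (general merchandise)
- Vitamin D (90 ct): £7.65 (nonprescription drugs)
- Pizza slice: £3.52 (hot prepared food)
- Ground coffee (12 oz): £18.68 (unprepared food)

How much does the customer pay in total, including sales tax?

Picture frame (8x10) £29.09: general merchandise → 7% + 1.5% transit = 8.5% → £2.47
Canvas tote bag £25.47: general merchandise → 7% + 1.5% transit = 8.5% → £2.16
Storage bin £13.54: general merchandise → 7% + 1.5% transit = 8.5% → £1.15
Vitamin D (90 ct) £7.65: nonprescription drugs → 0% + 2% transit = 2% → £0.15
Pizza slice £3.52: hot prepared food → 4.5% + 2.75% transit = 7.25% → £0.26
Ground coffee (12 oz) £18.68: unprepared food → 5.25% + 0% transit = 5.25% → £0.98
Subtotal = £97.95; tax = £7.17; total due = £105.12

£105.12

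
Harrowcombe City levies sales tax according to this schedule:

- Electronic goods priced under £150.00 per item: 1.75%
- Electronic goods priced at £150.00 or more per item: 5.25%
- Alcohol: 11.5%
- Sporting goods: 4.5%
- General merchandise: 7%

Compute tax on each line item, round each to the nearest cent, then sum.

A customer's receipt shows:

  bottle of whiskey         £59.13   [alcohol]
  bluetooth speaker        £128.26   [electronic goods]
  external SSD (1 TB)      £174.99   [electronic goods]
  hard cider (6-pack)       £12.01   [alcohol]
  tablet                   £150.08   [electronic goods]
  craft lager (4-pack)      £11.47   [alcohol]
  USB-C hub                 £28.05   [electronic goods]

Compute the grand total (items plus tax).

£593.29

Bottle of whiskey £59.13: alcohol → 11.5% → £6.80
Bluetooth speaker £128.26: electronic goods, under £150.00 → 1.75% → £2.24
External SSD (1 TB) £174.99: electronic goods, £150.00 or more → 5.25% → £9.19
Hard cider (6-pack) £12.01: alcohol → 11.5% → £1.38
Tablet £150.08: electronic goods, £150.00 or more → 5.25% → £7.88
Craft lager (4-pack) £11.47: alcohol → 11.5% → £1.32
USB-C hub £28.05: electronic goods, under £150.00 → 1.75% → £0.49
Subtotal = £563.99; tax = £29.30; total due = £593.29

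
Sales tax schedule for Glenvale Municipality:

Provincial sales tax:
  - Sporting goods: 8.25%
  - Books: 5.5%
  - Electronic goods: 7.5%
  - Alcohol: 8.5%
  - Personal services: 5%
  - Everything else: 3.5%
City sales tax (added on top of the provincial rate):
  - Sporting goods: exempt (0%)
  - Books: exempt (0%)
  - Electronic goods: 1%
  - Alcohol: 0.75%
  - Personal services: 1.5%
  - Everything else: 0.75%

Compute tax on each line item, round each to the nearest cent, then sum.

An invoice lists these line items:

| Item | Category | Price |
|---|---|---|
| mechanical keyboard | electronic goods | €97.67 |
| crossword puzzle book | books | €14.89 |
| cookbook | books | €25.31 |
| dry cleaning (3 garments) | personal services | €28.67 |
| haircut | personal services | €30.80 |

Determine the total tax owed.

€14.37

Mechanical keyboard €97.67: electronic goods → 7.5% + 1% city = 8.5% → €8.30
Crossword puzzle book €14.89: books → 5.5% + 0% city = 5.5% → €0.82
Cookbook €25.31: books → 5.5% + 0% city = 5.5% → €1.39
Dry cleaning (3 garments) €28.67: personal services → 5% + 1.5% city = 6.5% → €1.86
Haircut €30.80: personal services → 5% + 1.5% city = 6.5% → €2.00
Total tax = €8.30 + €0.82 + €1.39 + €1.86 + €2.00 = €14.37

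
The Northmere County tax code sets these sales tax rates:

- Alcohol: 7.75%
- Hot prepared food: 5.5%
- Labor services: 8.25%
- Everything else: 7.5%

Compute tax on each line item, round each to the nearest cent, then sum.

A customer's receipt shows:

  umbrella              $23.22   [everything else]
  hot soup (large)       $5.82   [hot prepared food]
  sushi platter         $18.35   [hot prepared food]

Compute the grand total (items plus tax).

Umbrella $23.22: everything else → 7.5% → $1.74
Hot soup (large) $5.82: hot prepared food → 5.5% → $0.32
Sushi platter $18.35: hot prepared food → 5.5% → $1.01
Subtotal = $47.39; tax = $3.07; total due = $50.46

$50.46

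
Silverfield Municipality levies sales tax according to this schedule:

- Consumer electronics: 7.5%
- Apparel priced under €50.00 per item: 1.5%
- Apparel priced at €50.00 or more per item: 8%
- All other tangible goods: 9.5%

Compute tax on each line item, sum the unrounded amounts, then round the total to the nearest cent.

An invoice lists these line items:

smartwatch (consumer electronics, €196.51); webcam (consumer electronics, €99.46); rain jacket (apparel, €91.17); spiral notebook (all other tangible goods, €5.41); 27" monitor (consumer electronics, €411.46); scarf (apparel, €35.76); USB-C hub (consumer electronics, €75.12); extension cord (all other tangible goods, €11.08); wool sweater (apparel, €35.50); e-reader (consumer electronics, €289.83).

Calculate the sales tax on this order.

€90.36

Smartwatch €196.51: consumer electronics → 7.5% → €14.73825
Webcam €99.46: consumer electronics → 7.5% → €7.4595
Rain jacket €91.17: apparel, €50.00 or more → 8% → €7.2936
Spiral notebook €5.41: all other tangible goods → 9.5% → €0.51395
27" monitor €411.46: consumer electronics → 7.5% → €30.8595
Scarf €35.76: apparel, under €50.00 → 1.5% → €0.5364
USB-C hub €75.12: consumer electronics → 7.5% → €5.634
Extension cord €11.08: all other tangible goods → 9.5% → €1.0526
Wool sweater €35.50: apparel, under €50.00 → 1.5% → €0.5325
E-reader €289.83: consumer electronics → 7.5% → €21.73725
Unrounded tax sum = €90.35755 → €90.36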